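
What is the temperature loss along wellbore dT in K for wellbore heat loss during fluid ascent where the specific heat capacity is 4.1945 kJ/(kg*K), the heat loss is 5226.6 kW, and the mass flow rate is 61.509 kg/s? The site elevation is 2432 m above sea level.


dT = Q_loss / (mdot * cp)
dT = 5226.6 / (61.509 * 4.1945)
dT = 20.258 K


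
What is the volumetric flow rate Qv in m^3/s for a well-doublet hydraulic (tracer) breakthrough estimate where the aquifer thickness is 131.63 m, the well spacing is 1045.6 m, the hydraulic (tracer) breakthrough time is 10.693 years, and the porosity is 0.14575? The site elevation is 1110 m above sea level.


Qv = pi*hr*phi*L^2 / (3*t_bt*365.25*86400)
Qv = pi*131.63*0.14575*1045.6^2 / (3*10.693*365.25*86400)
Qv = 0.065091 m^3/s


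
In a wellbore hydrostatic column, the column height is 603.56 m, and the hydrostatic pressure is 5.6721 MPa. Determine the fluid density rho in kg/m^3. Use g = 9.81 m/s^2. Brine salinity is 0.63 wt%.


rho = P * 1e6 / (g * h)
rho = 5.6721 * 1e6 / (9.81 * 603.56)
rho = 957.98 kg/m^3


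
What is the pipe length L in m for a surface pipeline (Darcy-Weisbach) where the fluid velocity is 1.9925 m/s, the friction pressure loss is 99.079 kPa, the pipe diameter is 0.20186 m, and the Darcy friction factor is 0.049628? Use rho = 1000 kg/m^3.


L = dP*1000*D / (f*rho*vel^2/2)
L = 99.079*1000*0.20186 / (0.049628*1000*1.9925^2/2)
L = 203.02 m


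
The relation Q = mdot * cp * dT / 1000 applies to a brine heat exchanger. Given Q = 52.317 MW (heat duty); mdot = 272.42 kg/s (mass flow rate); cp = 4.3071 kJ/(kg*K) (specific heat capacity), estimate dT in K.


dT = Q * 1000 / (mdot * cp)
dT = 52.317 * 1000 / (272.42 * 4.3071)
dT = 44.588 K


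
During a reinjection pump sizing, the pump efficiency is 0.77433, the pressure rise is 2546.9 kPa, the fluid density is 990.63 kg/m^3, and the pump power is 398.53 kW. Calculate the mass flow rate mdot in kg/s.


mdot = P_pump * rho * eta / dP
mdot = 398.53 * 990.63 * 0.77433 / 2546.9
mdot = 120.03 kg/s


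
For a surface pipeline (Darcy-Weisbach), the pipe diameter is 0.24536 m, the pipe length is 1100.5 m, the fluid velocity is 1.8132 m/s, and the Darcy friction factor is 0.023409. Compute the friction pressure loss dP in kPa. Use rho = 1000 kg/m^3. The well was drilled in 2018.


dP = f * (L/D) * (rho*vel^2/2) / 1000
dP = 0.023409 * (1100.5/0.24536) * (1000*1.8132^2/2) / 1000
dP = 172.60 kPa


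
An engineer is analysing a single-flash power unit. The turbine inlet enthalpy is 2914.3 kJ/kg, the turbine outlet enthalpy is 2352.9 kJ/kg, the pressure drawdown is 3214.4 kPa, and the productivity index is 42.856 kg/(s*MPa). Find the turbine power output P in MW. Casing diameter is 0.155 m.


Step 1: mdot = PI * dP / 1000 = 42.856 * 3214.4 / 1000 = 137.7563 kg/s
Step 2: P = mdot*(h_in - h_out)/1000 = 137.7563*(2914.3 - 2352.9)/1000 = 77.336 MW
P = 77.336 MW


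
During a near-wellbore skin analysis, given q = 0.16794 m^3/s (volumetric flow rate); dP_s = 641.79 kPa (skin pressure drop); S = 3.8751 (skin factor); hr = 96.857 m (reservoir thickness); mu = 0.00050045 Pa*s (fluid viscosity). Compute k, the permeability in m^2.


k = S*q*mu / (2*pi*dP_s*1000*hr)
k = 3.8751*0.16794*0.00050045 / (2*pi*641.79*1000*96.857)
k = 8.3386e-13 m^2


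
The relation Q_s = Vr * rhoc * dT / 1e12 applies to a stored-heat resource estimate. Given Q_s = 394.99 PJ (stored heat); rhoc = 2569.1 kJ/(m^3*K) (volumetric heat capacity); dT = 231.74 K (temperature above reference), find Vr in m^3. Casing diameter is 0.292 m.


Vr = Q_s * 1e12 / (rhoc * dT)
Vr = 394.99 * 1e12 / (2569.1 * 231.74)
Vr = 6.6344e+08 m^3


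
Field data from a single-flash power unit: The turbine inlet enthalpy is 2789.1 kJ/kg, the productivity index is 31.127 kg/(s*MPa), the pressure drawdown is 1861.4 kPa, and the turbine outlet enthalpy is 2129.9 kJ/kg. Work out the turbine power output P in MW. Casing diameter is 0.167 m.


Step 1: mdot = PI * dP / 1000 = 31.127 * 1861.4 / 1000 = 57.93980 kg/s
Step 2: P = mdot*(h_in - h_out)/1000 = 57.93980*(2789.1 - 2129.9)/1000 = 38.194 MW
P = 38.194 MW


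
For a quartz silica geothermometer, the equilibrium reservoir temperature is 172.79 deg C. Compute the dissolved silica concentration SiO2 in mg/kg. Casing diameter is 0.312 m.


SiO2 = 10^(5.19 - 1309/(T_eq + 273.15))
SiO2 = 10^(5.19 - 1309/(172.79 + 273.15))
SiO2 = 179.73 mg/kg


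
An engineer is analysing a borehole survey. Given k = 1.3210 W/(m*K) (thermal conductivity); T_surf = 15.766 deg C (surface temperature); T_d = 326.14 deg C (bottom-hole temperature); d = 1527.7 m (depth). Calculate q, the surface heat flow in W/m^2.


Step 1: grad = (T_d - T_surf)/d * 1000 = (326.14 - 15.766)/1527.7 * 1000 = 203.1642 deg C/km
Step 2: q = k * grad / 1000 = 1.321 * 203.1642 / 1000 = 0.26838 W/m^2
q = 0.26838 W/m^2


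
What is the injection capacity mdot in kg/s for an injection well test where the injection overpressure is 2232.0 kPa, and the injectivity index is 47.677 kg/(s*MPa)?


mdot = II * dP / 1000
mdot = 47.677 * 2232.0 / 1000
mdot = 106.42 kg/s


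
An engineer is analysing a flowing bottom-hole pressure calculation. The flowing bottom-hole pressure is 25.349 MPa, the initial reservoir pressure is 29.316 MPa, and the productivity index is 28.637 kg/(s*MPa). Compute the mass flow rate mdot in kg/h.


mdot = (P_i - P_wf) * PI
mdot = (29.316 - 25.349) * 28.637
mdot = 113.6030 kg/s
Convert: 113.6030 kg/s * 3600.0 = 4.0897e+05 kg/h
mdot = 4.0897e+05 kg/h


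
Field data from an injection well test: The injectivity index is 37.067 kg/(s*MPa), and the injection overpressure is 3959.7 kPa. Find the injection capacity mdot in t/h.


mdot = II * dP / 1000
mdot = 37.067 * 3959.7 / 1000
mdot = 146.7742 kg/s
Convert: 146.7742 kg/s * 3.6 = 528.39 t/h
mdot = 528.39 t/h


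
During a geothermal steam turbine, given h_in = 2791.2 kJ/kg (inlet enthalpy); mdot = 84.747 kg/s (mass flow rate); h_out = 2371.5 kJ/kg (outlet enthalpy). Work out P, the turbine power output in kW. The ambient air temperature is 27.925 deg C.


P = mdot * (h_in - h_out) / 1000
P = 84.747 * (2791.2 - 2371.5) / 1000
P = 35.56832 MW
Convert: 35.56832 MW * 1000.0 = 35568 kW
P = 35568 kW


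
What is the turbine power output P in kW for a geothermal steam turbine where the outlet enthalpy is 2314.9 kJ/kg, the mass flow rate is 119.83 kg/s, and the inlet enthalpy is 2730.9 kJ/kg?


P = mdot * (h_in - h_out) / 1000
P = 119.83 * (2730.9 - 2314.9) / 1000
P = 49.84928 MW
Convert: 49.84928 MW * 1000.0 = 49849 kW
P = 49849 kW


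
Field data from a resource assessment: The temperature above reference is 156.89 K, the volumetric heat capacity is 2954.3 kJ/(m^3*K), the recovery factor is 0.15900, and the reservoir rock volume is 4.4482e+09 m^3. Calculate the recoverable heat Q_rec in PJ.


Step 1: Q_s = Vr*rhoc*dT/1e12 = 4.4482e+09*2954.3*156.89/1e12 = 2061.741 PJ
Step 2: Q_rec = Q_s * RF = 2061.741 * 0.159 = 327.82 PJ
Q_rec = 327.82 PJ


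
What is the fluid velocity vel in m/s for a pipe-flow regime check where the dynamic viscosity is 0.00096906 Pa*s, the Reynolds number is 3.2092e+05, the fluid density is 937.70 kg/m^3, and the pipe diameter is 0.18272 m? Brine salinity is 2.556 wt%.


vel = Re * mu / (rho * D)
vel = 3.2092e+05 * 0.00096906 / (937.70 * 0.18272)
vel = 1.8151 m/s


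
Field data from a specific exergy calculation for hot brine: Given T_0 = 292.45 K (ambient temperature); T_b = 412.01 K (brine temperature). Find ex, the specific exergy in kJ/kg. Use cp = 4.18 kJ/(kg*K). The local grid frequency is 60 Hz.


ex = cp * ((T_b - T_0) - T_0 * ln(T_b/T_0))
ex = 4.18 * ((412.01 - 292.45) - 292.45 * ln(412.01/292.45))
ex = 80.764 kJ/kg


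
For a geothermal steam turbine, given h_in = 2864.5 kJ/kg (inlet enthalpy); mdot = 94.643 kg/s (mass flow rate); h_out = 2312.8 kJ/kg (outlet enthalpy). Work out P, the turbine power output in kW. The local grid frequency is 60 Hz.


P = mdot * (h_in - h_out) / 1000
P = 94.643 * (2864.5 - 2312.8) / 1000
P = 52.21454 MW
Convert: 52.21454 MW * 1000.0 = 52215 kW
P = 52215 kW


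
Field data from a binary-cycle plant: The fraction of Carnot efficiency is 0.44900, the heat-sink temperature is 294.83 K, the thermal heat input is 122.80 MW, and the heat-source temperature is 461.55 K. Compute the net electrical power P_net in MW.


Step 1: eta = (1 - Tc/Th)*f = (1 - 294.83/461.55)*0.449 = 0.1621867
Step 2: P_net = eta * Q_in = 0.1621867 * 122.8 = 19.917 MW
P_net = 19.917 MW


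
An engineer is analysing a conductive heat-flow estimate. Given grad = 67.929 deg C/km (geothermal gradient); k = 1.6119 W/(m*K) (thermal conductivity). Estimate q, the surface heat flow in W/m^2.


q = k * grad / 1000
q = 1.6119 * 67.929 / 1000
q = 0.10949 W/m^2


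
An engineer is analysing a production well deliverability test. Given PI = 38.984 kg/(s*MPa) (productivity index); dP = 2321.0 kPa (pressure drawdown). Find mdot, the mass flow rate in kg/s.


mdot = PI * dP / 1000
mdot = 38.984 * 2321.0 / 1000
mdot = 90.482 kg/s


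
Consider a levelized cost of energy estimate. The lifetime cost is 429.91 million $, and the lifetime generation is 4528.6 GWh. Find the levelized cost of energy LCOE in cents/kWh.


LCOE = C_tot / E_tot * 100
LCOE = 429.91 / 4528.6 * 100
LCOE = 9.4932 cents/kWh


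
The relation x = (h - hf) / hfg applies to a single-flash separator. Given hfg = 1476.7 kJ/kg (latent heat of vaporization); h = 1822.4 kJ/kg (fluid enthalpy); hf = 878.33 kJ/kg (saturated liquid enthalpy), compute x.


x = (h - hf) / hfg
x = (1822.4 - 878.33) / 1476.7
x = 0.63931


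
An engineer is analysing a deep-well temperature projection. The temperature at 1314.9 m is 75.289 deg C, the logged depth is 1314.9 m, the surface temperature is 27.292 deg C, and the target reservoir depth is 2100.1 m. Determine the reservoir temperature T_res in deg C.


Step 1: grad = (T_d1 - T_surf)/d1 * 1000 = (75.289 - 27.292)/1314.9 * 1000 = 36.50240 deg C/km
Step 2: T_res = T_surf + grad*d2/1000 = 27.292 + 36.50240*2100.1/1000 = 103.95 deg C
T_res = 103.95 deg C


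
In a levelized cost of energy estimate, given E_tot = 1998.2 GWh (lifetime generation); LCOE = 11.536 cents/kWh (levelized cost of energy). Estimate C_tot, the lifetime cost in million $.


C_tot = LCOE / 100 * E_tot
C_tot = 11.536 / 100 * 1998.2
C_tot = 230.51 million $


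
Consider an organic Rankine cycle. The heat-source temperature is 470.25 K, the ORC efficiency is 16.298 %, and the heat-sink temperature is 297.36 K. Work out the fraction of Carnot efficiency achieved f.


f = (eta_orc/100) / (1 - Tc/Th)
f = (16.298/100) / (1 - 297.36/470.25)
f = 0.44330


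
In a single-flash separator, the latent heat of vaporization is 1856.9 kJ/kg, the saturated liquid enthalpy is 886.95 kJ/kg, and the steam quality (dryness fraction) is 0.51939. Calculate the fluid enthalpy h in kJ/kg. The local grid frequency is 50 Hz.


h = hf + x * hfg
h = 886.95 + 0.51939 * 1856.9
h = 1851.4 kJ/kg


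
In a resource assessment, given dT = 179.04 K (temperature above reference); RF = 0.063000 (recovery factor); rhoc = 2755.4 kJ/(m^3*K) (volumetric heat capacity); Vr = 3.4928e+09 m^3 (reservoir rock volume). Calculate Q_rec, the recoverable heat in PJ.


Step 1: Q_s = Vr*rhoc*dT/1e12 = 3.4928e+09*2755.4*179.04/1e12 = 1723.092 PJ
Step 2: Q_rec = Q_s * RF = 1723.092 * 0.063 = 108.55 PJ
Q_rec = 108.55 PJ


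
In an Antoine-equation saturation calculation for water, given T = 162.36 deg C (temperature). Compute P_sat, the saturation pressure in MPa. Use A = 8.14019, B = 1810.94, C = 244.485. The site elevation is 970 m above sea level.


P_sat = 10^(A - B/(C + T)) / 760 * 0.101325
P_sat = 10^(8.14019 - 1810.94/(244.485 + 162.36)) / 760 * 0.101325
P_sat = 0.65150 MPa


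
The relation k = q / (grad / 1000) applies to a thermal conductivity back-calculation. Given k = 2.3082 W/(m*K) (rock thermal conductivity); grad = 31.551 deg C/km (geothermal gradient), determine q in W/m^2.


q = k * grad / 1000
q = 2.3082 * 31.551 / 1000
q = 0.072826 W/m^2


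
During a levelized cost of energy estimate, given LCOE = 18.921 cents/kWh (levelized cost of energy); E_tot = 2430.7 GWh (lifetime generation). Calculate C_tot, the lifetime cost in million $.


C_tot = LCOE / 100 * E_tot
C_tot = 18.921 / 100 * 2430.7
C_tot = 459.91 million $


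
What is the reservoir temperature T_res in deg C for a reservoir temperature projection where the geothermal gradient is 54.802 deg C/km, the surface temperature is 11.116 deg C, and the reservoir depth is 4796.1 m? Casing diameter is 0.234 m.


T_res = T_surf + grad * d / 1000
T_res = 11.116 + 54.802 * 4796.1 / 1000
T_res = 273.95 deg C


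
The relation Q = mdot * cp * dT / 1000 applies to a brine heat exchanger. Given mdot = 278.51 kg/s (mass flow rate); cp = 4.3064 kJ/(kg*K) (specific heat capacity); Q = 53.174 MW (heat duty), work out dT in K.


dT = Q * 1000 / (mdot * cp)
dT = 53.174 * 1000 / (278.51 * 4.3064)
dT = 44.335 K


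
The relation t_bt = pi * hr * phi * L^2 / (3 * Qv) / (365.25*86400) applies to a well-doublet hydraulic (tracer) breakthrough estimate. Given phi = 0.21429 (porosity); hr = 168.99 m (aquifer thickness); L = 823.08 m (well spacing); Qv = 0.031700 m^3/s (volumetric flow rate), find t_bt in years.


t_bt = pi * hr * phi * L^2 / (3 * Qv) / (365.25*86400)
t_bt = pi * 168.99 * 0.21429 * 823.08^2 / (3 * 0.031700) / (365.25*86400)
t_bt = 25.681 years


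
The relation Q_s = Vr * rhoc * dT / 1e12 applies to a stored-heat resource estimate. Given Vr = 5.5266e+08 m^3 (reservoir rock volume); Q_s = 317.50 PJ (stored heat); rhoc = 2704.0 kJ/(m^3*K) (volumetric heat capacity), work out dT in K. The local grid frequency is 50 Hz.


dT = Q_s * 1e12 / (Vr * rhoc)
dT = 317.50 * 1e12 / (5.5266e+08 * 2704.0)
dT = 212.46 K


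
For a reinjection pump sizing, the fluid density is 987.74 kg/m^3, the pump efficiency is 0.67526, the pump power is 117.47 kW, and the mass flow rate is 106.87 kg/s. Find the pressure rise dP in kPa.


dP = P_pump * rho * eta / mdot
dP = 117.47 * 987.74 * 0.67526 / 106.87
dP = 733.14 kPa


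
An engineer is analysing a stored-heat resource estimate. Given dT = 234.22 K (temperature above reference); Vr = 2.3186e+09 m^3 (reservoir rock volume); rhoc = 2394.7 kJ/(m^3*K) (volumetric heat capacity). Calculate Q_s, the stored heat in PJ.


Q_s = Vr * rhoc * dT / 1e12
Q_s = 2.3186e+09 * 2394.7 * 234.22 / 1e12
Q_s = 1300.5 PJ


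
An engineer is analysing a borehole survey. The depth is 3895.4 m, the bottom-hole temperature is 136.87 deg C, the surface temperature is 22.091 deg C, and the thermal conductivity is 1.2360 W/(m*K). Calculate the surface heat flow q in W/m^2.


Step 1: grad = (T_d - T_surf)/d * 1000 = (136.87 - 22.091)/3895.4 * 1000 = 29.46527 deg C/km
Step 2: q = k * grad / 1000 = 1.236 * 29.46527 / 1000 = 0.036419 W/m^2
q = 0.036419 W/m^2


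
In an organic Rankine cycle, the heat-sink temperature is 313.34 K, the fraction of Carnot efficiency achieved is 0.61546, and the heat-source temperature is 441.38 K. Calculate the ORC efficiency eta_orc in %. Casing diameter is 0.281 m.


eta_orc = (1 - Tc/Th) * f * 100
eta_orc = (1 - 313.34/441.38) * 0.61546 * 100
eta_orc = 17.854 %


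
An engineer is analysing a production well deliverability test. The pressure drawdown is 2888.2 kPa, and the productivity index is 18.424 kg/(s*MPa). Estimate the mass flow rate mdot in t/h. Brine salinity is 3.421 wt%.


mdot = PI * dP / 1000
mdot = 18.424 * 2888.2 / 1000
mdot = 53.21220 kg/s
Convert: 53.21220 kg/s * 3.6 = 191.56 t/h
mdot = 191.56 t/h


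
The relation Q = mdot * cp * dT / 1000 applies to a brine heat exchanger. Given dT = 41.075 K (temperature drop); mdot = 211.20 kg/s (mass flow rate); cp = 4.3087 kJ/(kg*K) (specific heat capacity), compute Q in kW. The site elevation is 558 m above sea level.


Q = mdot * cp * dT / 1000
Q = 211.20 * 4.3087 * 41.075 / 1000
Q = 37.37814 MW
Convert: 37.37814 MW * 1000.0 = 37378 kW
Q = 37378 kW


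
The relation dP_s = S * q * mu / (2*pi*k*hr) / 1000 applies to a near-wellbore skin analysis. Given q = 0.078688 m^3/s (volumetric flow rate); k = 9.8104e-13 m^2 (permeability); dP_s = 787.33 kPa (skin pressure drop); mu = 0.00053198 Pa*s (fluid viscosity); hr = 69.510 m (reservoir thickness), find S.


S = dP_s * 1000 * 2*pi*k*hr / (q*mu)
S = 787.33 * 1000 * 2*pi*9.8104e-13*69.510 / (0.078688*0.00053198)
S = 8.0587


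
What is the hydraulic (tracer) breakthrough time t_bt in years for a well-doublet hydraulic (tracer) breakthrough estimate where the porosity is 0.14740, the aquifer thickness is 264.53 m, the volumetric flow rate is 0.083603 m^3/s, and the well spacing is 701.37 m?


t_bt = pi * hr * phi * L^2 / (3 * Qv) / (365.25*86400)
t_bt = pi * 264.53 * 0.14740 * 701.37^2 / (3 * 0.083603) / (365.25*86400)
t_bt = 7.6132 years


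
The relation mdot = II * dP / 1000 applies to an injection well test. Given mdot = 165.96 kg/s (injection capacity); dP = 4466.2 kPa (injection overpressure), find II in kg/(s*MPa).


II = mdot * 1000 / dP
II = 165.96 * 1000 / 4466.2
II = 37.159 kg/(s*MPa)


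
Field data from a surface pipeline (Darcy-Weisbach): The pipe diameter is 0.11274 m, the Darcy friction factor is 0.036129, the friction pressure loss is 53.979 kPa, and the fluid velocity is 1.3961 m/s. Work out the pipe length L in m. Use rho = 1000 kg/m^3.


L = dP*1000*D / (f*rho*vel^2/2)
L = 53.979*1000*0.11274 / (0.036129*1000*1.3961^2/2)
L = 172.84 m


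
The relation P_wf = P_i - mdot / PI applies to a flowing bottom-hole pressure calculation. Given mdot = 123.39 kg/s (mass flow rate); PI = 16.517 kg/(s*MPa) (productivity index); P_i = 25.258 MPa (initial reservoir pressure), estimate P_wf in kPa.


P_wf = P_i - mdot / PI
P_wf = 25.258 - 123.39 / 16.517
P_wf = 17.78752 MPa
Convert: 17.78752 MPa * 1000.0 = 17788 kPa
P_wf = 17788 kPa


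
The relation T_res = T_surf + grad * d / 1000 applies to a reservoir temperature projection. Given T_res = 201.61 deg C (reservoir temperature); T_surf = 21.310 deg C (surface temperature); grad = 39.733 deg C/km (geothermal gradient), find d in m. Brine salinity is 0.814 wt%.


d = (T_res - T_surf) / grad * 1000
d = (201.61 - 21.310) / 39.733 * 1000
d = 4537.8 m


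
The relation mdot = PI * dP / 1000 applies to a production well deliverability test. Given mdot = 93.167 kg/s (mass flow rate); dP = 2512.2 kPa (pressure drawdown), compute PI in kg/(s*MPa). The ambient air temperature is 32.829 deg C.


PI = mdot * 1000 / dP
PI = 93.167 * 1000 / 2512.2
PI = 37.086 kg/(s*MPa)


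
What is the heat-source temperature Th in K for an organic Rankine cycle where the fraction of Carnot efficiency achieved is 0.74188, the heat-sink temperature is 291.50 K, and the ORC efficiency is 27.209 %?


Th = Tc / (1 - (eta_orc/100)/f)
Th = 291.50 / (1 - (27.209/100)/0.74188)
Th = 460.33 K


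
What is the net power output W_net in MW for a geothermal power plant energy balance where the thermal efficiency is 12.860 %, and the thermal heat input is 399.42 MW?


W_net = eta / 100 * Q_in
W_net = 12.860 / 100 * 399.42
W_net = 51.365 MW


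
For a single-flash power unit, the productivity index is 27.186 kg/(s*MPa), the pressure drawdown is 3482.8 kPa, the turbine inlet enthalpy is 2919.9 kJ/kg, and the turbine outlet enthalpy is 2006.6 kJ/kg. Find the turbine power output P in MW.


Step 1: mdot = PI * dP / 1000 = 27.186 * 3482.8 / 1000 = 94.68340 kg/s
Step 2: P = mdot*(h_in - h_out)/1000 = 94.68340*(2919.9 - 2006.6)/1000 = 86.474 MW
P = 86.474 MW


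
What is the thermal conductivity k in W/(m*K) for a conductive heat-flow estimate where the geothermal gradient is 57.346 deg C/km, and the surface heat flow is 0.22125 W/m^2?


k = q * 1000 / grad
k = 0.22125 * 1000 / 57.346
k = 3.8582 W/(m*K)


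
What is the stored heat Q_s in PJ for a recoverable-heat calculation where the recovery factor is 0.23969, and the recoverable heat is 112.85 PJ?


Q_s = Q_rec / RF
Q_s = 112.85 / 0.23969
Q_s = 470.82 PJ


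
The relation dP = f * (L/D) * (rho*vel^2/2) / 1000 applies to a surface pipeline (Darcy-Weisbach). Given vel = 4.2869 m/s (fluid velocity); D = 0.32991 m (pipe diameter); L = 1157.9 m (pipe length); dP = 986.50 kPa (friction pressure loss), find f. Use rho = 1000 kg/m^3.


f = dP*1000 / ((L/D)*(rho*vel^2/2))
f = 986.50*1000 / ((1157.9/0.32991)*(1000*4.2869^2/2))
f = 0.030589


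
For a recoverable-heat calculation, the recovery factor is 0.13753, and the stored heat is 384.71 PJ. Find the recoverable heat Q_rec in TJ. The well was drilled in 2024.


Q_rec = Q_s * RF
Q_rec = 384.71 * 0.13753
Q_rec = 52.90917 PJ
Convert: 52.90917 PJ * 1000.0 = 52909 TJ
Q_rec = 52909 TJ


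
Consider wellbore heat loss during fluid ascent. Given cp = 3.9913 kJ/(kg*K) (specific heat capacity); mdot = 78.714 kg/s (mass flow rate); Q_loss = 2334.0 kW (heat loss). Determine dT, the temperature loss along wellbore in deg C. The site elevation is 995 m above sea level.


dT = Q_loss / (mdot * cp)
dT = 2334.0 / (78.714 * 3.9913)
dT = 7.429071 K
Convert (temperature difference, 1 K = 1 deg C): 7.429071 K = 7.429071 deg C
dT = 7.4291 deg C


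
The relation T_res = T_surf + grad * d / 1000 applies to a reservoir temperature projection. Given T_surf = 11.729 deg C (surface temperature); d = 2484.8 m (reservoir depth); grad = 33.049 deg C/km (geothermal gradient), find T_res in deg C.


T_res = T_surf + grad * d / 1000
T_res = 11.729 + 33.049 * 2484.8 / 1000
T_res = 93.849 deg C


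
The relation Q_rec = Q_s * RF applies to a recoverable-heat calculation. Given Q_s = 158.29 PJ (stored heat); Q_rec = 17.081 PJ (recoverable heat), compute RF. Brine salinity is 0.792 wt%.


RF = Q_rec / Q_s
RF = 17.081 / 158.29
RF = 0.10791


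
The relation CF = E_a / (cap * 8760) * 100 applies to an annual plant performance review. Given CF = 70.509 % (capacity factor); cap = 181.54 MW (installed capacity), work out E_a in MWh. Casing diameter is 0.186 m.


E_a = CF / 100 * cap * 8760
E_a = 70.509 / 100 * 181.54 * 8760
E_a = 1.1213e+06 MWh


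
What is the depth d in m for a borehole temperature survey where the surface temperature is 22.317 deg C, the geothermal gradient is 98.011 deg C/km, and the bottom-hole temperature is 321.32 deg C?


d = (T_d - T_surf) / grad * 1000
d = (321.32 - 22.317) / 98.011 * 1000
d = 3050.7 m


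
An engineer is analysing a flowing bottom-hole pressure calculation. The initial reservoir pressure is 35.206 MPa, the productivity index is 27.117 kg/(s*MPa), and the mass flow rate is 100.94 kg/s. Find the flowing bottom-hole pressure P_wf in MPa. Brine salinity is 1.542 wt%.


P_wf = P_i - mdot / PI
P_wf = 35.206 - 100.94 / 27.117
P_wf = 31.484 MPa


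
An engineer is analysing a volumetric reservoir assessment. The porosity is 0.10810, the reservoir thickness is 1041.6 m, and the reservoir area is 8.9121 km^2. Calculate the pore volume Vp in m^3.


Vp = A * 1e6 * hr * phi
Vp = 8.9121 * 1e6 * 1041.6 * 0.10810
Vp = 1.0035e+09 m^3


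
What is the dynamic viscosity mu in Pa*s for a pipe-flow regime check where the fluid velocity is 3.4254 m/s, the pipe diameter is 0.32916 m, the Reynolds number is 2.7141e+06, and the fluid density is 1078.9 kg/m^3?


mu = rho * vel * D / Re
mu = 1078.9 * 3.4254 * 0.32916 / 2.7141e+06
mu = 0.00044820 Pa*s


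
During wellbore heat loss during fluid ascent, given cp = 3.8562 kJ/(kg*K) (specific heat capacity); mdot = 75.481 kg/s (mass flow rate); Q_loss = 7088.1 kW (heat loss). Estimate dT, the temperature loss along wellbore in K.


dT = Q_loss / (mdot * cp)
dT = 7088.1 / (75.481 * 3.8562)
dT = 24.352 K


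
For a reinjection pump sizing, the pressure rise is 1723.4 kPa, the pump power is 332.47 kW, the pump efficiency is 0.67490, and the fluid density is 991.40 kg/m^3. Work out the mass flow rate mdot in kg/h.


mdot = P_pump * rho * eta / dP
mdot = 332.47 * 991.40 * 0.67490 / 1723.4
mdot = 129.0787 kg/s
Convert: 129.0787 kg/s * 3600.0 = 4.6468e+05 kg/h
mdot = 4.6468e+05 kg/h


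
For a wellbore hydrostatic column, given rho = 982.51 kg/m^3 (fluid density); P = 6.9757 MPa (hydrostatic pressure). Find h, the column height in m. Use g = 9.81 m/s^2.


h = P * 1e6 / (g * rho)
h = 6.9757 * 1e6 / (9.81 * 982.51)
h = 723.74 m


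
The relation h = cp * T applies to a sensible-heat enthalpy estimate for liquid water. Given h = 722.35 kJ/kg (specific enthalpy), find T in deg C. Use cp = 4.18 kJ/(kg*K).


T = h / cp
T = 722.35 / 4.18
T = 172.81 deg C


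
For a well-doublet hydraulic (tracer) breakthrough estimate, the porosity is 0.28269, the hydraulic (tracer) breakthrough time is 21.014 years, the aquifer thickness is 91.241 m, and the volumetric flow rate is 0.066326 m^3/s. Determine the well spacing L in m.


L = sqrt(t_bt*365.25*86400*3*Qv / (pi*hr*phi))
L = sqrt(21.014*365.25*86400*3*0.066326 / (pi*91.241*0.28269))
L = 1276.1 m


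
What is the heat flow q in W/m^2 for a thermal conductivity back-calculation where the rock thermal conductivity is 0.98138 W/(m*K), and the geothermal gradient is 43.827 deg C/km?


q = k * grad / 1000
q = 0.98138 * 43.827 / 1000
q = 0.043011 W/m^2


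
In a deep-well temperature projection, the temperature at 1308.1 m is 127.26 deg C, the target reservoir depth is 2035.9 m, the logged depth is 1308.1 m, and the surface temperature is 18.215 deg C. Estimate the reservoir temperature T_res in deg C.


Step 1: grad = (T_d1 - T_surf)/d1 * 1000 = (127.26 - 18.215)/1308.1 * 1000 = 83.36136 deg C/km
Step 2: T_res = T_surf + grad*d2/1000 = 18.215 + 83.36136*2035.9/1000 = 187.93 deg C
T_res = 187.93 deg C


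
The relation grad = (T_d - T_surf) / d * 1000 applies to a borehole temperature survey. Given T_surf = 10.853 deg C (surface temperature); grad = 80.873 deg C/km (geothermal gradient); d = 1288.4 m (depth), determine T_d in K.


T_d = T_surf + grad * d / 1000
T_d = 10.853 + 80.873 * 1288.4 / 1000
T_d = 115.0498 deg C
Convert to K: 115.0498 + 273.15 = 388.20 K
T_d = 388.20 K


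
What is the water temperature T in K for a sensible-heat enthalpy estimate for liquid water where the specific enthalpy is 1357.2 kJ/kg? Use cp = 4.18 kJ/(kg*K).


T = h / cp
T = 1357.2 / 4.18
T = 324.6890 deg C
Convert to K: 324.6890 + 273.15 = 597.84 K
T = 597.84 K


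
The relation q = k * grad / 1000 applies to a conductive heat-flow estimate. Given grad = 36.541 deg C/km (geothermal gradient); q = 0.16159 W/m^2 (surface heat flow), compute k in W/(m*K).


k = q * 1000 / grad
k = 0.16159 * 1000 / 36.541
k = 4.4222 W/(m*K)


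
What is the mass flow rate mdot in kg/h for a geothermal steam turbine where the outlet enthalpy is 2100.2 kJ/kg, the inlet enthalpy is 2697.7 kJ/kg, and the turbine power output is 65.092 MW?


mdot = P * 1000 / (h_in - h_out)
mdot = 65.092 * 1000 / (2697.7 - 2100.2)
mdot = 108.9406 kg/s
Convert: 108.9406 kg/s * 3600.0 = 3.9219e+05 kg/h
mdot = 3.9219e+05 kg/h


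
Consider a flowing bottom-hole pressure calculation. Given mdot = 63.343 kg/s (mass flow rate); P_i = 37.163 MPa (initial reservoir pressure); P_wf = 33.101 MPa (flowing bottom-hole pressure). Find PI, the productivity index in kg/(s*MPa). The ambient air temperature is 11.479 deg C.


PI = mdot / (P_i - P_wf)
PI = 63.343 / (37.163 - 33.101)
PI = 15.594 kg/(s*MPa)


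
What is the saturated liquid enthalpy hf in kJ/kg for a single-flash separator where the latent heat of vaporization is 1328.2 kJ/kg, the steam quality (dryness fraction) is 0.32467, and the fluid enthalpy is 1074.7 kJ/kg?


hf = h - x * hfg
hf = 1074.7 - 0.32467 * 1328.2
hf = 643.47 kJ/kg


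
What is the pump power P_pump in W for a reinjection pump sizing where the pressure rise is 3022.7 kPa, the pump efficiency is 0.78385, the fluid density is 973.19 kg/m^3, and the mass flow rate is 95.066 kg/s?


P_pump = mdot * dP / (rho * eta)
P_pump = 95.066 * 3022.7 / (973.19 * 0.78385)
P_pump = 376.6948 kW
Convert: 376.6948 kW * 1000.0 = 3.7669e+05 W
P_pump = 3.7669e+05 W


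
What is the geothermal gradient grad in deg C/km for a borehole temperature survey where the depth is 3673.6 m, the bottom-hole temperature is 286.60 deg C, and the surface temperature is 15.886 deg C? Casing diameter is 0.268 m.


grad = (T_d - T_surf) / d * 1000
grad = (286.60 - 15.886) / 3673.6 * 1000
grad = 73.692 deg C/km


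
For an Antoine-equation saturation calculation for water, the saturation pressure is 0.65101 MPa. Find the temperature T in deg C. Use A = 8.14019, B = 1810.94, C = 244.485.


T = B / (A - log10(P_sat * 760 / 0.101325)) - C
T = 1810.94 / (8.14019 - log10(0.65101 * 760 / 0.101325)) - 244.485
T = 162.33 deg C


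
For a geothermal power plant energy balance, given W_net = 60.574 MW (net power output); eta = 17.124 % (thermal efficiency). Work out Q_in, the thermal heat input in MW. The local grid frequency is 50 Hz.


Q_in = W_net / (eta / 100)
Q_in = 60.574 / (17.124 / 100)
Q_in = 353.74 MW


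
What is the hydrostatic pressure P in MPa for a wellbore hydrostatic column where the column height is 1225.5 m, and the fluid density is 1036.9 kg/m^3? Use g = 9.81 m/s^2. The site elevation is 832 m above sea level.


P = rho * g * h / 1e6
P = 1036.9 * 9.81 * 1225.5 / 1e6
P = 12.466 MPa


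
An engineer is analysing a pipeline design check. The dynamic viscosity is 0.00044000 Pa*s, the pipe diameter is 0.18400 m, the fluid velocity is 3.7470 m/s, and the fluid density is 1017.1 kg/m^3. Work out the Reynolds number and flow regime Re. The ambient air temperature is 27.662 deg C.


Step 1: Re = rho*vel*D/mu = 1017.1*3.747*0.184/0.00044 = 1.5937e+06
Step 2: Re = 1.5937e+06 > 4000, so flow is turbulent.
Re = 1.5937e+06 (turbulent)


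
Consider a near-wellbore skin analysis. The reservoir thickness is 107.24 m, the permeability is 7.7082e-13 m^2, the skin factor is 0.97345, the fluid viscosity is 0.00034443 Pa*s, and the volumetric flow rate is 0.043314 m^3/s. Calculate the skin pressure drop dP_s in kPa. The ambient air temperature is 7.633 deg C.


dP_s = S * q * mu / (2*pi*k*hr) / 1000
dP_s = 0.97345 * 0.043314 * 0.00034443 / (2*pi*7.7082e-13*107.24) / 1000
dP_s = 27.961 kPa


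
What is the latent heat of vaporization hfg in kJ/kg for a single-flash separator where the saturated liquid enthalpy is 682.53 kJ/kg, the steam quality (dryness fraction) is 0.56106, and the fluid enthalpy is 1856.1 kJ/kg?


hfg = (h - hf) / x
hfg = (1856.1 - 682.53) / 0.56106
hfg = 2091.7 kJ/kg


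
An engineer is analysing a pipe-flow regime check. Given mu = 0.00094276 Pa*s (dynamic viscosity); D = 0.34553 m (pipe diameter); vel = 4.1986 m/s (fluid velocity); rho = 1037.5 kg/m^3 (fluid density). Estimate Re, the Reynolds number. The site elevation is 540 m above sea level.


Re = rho * vel * D / mu
Re = 1037.5 * 4.1986 * 0.34553 / 0.00094276
Re = 1.5965e+06


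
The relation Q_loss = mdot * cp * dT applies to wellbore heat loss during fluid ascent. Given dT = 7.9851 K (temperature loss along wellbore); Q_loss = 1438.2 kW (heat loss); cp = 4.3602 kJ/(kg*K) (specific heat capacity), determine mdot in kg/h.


mdot = Q_loss / (cp * dT)
mdot = 1438.2 / (4.3602 * 7.9851)
mdot = 41.30784 kg/s
Convert: 41.30784 kg/s * 3600.0 = 1.4871e+05 kg/h
mdot = 1.4871e+05 kg/h


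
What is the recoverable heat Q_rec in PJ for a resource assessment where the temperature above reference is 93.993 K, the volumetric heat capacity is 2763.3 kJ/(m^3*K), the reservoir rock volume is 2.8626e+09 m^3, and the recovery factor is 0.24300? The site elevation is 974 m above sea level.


Step 1: Q_s = Vr*rhoc*dT/1e12 = 2.8626e+09*2763.3*93.993/1e12 = 743.5056 PJ
Step 2: Q_rec = Q_s * RF = 743.5056 * 0.243 = 180.67 PJ
Q_rec = 180.67 PJ


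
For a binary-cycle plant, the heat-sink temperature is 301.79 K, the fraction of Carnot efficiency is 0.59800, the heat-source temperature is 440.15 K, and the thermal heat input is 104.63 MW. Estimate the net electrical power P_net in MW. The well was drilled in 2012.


Step 1: eta = (1 - Tc/Th)*f = (1 - 301.79/440.15)*0.598 = 0.1879797
Step 2: P_net = eta * Q_in = 0.1879797 * 104.63 = 19.668 MW
P_net = 19.668 MW


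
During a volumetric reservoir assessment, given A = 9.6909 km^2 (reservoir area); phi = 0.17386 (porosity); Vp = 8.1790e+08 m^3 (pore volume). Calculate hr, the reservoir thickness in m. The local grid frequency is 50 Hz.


hr = Vp / (A * 1e6 * phi)
hr = 8.1790e+08 / (9.6909 * 1e6 * 0.17386)
hr = 485.44 m


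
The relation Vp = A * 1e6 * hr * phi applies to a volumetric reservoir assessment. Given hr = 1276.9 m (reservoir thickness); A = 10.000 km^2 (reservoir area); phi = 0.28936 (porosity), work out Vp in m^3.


Vp = A * 1e6 * hr * phi
Vp = 10.000 * 1e6 * 1276.9 * 0.28936
Vp = 3.6948e+09 m^3


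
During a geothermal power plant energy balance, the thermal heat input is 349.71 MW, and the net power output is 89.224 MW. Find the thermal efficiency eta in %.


eta = W_net / Q_in * 100
eta = 89.224 / 349.71 * 100
eta = 25.514 %


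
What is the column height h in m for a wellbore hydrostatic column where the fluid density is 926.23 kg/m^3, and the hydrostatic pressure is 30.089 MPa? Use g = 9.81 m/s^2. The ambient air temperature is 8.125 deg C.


h = P * 1e6 / (g * rho)
h = 30.089 * 1e6 / (9.81 * 926.23)
h = 3311.5 m


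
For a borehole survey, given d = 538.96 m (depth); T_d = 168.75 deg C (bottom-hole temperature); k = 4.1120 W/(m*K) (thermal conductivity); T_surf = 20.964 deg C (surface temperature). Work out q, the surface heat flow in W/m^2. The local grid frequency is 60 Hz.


Step 1: grad = (T_d - T_surf)/d * 1000 = (168.75 - 20.964)/538.96 * 1000 = 274.2059 deg C/km
Step 2: q = k * grad / 1000 = 4.112 * 274.2059 / 1000 = 1.1275 W/m^2
q = 1.1275 W/m^2


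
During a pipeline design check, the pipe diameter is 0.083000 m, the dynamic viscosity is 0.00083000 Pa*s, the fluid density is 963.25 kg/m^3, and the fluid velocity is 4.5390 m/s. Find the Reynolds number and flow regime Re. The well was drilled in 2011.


Step 1: Re = rho*vel*D/mu = 963.25*4.539*0.083/0.00083 = 4.3722e+05
Step 2: Re = 4.3722e+05 > 4000, so flow is turbulent.
Re = 4.3722e+05 (turbulent)


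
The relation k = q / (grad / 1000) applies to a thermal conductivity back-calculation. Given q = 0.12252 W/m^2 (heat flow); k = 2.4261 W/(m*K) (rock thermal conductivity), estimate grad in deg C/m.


grad = q / k * 1000
grad = 0.12252 / 2.4261 * 1000
grad = 50.50080 deg C/km
Convert: 50.50080 deg C/km * 0.001 = 0.050501 deg C/m
grad = 0.050501 deg C/m


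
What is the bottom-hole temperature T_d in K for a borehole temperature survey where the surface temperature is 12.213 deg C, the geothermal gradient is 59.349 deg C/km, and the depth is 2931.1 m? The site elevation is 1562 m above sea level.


T_d = T_surf + grad * d / 1000
T_d = 12.213 + 59.349 * 2931.1 / 1000
T_d = 186.1709 deg C
Convert to K: 186.1709 + 273.15 = 459.32 K
T_d = 459.32 K


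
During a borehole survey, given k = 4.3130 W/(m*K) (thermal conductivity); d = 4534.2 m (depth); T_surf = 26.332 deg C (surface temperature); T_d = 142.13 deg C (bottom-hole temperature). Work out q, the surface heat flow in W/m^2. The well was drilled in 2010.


Step 1: grad = (T_d - T_surf)/d * 1000 = (142.13 - 26.332)/4534.2 * 1000 = 25.53879 deg C/km
Step 2: q = k * grad / 1000 = 4.313 * 25.53879 / 1000 = 0.11015 W/m^2
q = 0.11015 W/m^2


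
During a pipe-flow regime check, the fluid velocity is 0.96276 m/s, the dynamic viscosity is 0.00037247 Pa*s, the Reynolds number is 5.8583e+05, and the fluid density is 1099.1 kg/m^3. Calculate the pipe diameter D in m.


D = Re * mu / (rho * vel)
D = 5.8583e+05 * 0.00037247 / (1099.1 * 0.96276)
D = 0.20621 m


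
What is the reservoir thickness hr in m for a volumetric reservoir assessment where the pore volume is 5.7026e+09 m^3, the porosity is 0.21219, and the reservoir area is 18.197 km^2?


hr = Vp / (A * 1e6 * phi)
hr = 5.7026e+09 / (18.197 * 1e6 * 0.21219)
hr = 1476.9 m


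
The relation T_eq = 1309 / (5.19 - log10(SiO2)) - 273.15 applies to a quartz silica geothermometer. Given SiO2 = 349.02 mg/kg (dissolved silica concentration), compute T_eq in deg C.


T_eq = 1309 / (5.19 - log10(SiO2)) - 273.15
T_eq = 1309 / (5.19 - log10(349.02)) - 273.15
T_eq = 221.34 deg C


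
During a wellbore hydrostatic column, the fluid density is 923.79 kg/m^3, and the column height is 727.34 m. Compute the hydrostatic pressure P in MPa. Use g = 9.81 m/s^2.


P = rho * g * h / 1e6
P = 923.79 * 9.81 * 727.34 / 1e6
P = 6.5914 MPa


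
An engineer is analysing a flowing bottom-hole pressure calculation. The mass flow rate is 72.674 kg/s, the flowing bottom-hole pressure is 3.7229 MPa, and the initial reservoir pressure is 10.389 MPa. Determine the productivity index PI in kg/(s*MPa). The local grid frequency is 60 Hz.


PI = mdot / (P_i - P_wf)
PI = 72.674 / (10.389 - 3.7229)
PI = 10.902 kg/(s*MPa)


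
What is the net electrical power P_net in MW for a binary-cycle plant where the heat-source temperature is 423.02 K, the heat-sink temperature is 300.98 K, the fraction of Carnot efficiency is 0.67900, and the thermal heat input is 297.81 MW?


Step 1: eta = (1 - Tc/Th)*f = (1 - 300.98/423.02)*0.679 = 0.1958895
Step 2: P_net = eta * Q_in = 0.1958895 * 297.81 = 58.338 MW
P_net = 58.338 MW


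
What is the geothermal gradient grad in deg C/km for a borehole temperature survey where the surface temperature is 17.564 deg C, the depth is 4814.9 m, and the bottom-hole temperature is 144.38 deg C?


grad = (T_d - T_surf) / d * 1000
grad = (144.38 - 17.564) / 4814.9 * 1000
grad = 26.338 deg C/km


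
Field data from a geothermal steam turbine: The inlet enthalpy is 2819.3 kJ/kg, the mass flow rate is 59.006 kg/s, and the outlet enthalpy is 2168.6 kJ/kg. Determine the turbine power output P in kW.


P = mdot * (h_in - h_out) / 1000
P = 59.006 * (2819.3 - 2168.6) / 1000
P = 38.39520 MW
Convert: 38.39520 MW * 1000.0 = 38395 kW
P = 38395 kW


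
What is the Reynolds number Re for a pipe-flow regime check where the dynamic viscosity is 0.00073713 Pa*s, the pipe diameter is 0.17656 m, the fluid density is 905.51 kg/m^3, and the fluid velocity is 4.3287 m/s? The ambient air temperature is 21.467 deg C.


Re = rho * vel * D / mu
Re = 905.51 * 4.3287 * 0.17656 / 0.00073713
Re = 9.3886e+05


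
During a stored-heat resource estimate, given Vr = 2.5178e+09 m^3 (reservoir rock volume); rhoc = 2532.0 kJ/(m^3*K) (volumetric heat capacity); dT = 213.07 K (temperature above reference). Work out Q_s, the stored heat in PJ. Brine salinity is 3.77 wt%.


Q_s = Vr * rhoc * dT / 1e12
Q_s = 2.5178e+09 * 2532.0 * 213.07 / 1e12
Q_s = 1358.3 PJ


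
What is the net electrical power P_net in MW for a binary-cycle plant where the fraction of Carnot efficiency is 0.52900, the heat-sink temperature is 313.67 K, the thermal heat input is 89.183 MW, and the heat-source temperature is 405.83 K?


Step 1: eta = (1 - Tc/Th)*f = (1 - 313.67/405.83)*0.529 = 0.1201307
Step 2: P_net = eta * Q_in = 0.1201307 * 89.183 = 10.714 MW
P_net = 10.714 MW


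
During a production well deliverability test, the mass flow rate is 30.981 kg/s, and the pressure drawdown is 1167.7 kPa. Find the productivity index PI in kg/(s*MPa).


PI = mdot * 1000 / dP
PI = 30.981 * 1000 / 1167.7
PI = 26.532 kg/(s*MPa)


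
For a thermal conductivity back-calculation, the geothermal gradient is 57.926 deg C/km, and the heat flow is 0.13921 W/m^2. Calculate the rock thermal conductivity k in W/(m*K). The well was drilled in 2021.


k = q / (grad / 1000)
k = 0.13921 / (57.926 / 1000)
k = 2.4032 W/(m*K)


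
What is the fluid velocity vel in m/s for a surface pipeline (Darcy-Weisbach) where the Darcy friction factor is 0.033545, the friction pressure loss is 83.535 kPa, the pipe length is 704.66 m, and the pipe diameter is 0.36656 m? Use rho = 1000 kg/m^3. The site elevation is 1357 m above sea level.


vel = sqrt(dP*1000*2*D / (f*L*rho))
vel = sqrt(83.535*1000*2*0.36656 / (0.033545*704.66*1000))
vel = 1.6096 m/s
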